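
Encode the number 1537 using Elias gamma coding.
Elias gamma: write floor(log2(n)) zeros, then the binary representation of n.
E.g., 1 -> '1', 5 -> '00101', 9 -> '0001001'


num_bits = floor(log2(1537)) + 1 = 11
leading_zeros = num_bits - 1 = 10
binary(1537) = 11000000001

Elias gamma(1537) = '0000000000' + '11000000001' = 000000000011000000001 (21 bits)


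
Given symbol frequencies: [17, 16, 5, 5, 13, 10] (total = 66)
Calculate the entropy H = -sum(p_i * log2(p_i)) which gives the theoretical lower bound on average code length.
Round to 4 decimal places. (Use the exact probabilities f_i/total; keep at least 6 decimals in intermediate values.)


Per-symbol terms -p_i * log2(p_i) with p_i = f_i/66:
  p = 17/66 = 0.257576: log2(p) = -1.956931, -p*log2(p) = 0.504058
  p = 16/66 = 0.242424: log2(p) = -2.044394, -p*log2(p) = 0.495611
  p = 5/66 = 0.075758: log2(p) = -3.722466, -p*log2(p) = 0.282005
  p = 5/66 = 0.075758: log2(p) = -3.722466, -p*log2(p) = 0.282005
  p = 13/66 = 0.196970: log2(p) = -2.343954, -p*log2(p) = 0.461688
  p = 10/66 = 0.151515: log2(p) = -2.722466, -p*log2(p) = 0.412495
H = 0.504058 + 0.495611 + 0.282005 + 0.282005 + 0.461688 + 0.412495 = 2.437862

H = 2.4379 bits/symbol


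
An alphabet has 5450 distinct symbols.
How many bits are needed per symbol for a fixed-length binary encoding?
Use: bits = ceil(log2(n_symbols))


log2(5450) = 12.412
Bracket: 2^12 = 4096 < 5450 <= 2^13 = 8192
So ceil(log2(5450)) = 13

bits = ceil(log2(5450)) = ceil(12.412) = 13 bits


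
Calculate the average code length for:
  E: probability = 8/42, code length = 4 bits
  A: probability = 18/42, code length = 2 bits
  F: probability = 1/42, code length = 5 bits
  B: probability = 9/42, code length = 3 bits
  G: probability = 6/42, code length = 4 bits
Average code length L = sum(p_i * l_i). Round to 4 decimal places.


Weighted contributions p_i * l_i:
  E: (8/42) * 4 = 32/42
  A: (18/42) * 2 = 36/42
  F: (1/42) * 5 = 5/42
  B: (9/42) * 3 = 27/42
  G: (6/42) * 4 = 24/42
Sum = (32 + 36 + 5 + 27 + 24)/42 = 124/42

L = 124/42 = 2.9524 bits/symbol


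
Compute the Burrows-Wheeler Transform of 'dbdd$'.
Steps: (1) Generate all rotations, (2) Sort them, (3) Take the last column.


Rotations (sorted):
  0: $dbdd -> last char: d
  1: bdd$d -> last char: d
  2: d$dbd -> last char: d
  3: dbdd$ -> last char: $
  4: dd$db -> last char: b


BWT = ddd$b


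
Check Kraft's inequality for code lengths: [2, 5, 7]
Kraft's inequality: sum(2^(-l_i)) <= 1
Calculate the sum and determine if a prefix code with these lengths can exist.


Sum = 2^(-2) + 2^(-5) + 2^(-7)
    = 0.25 + 0.03125 + 0.0078125
    = 37/128 = 0.2890625
Since 0.2890625 <= 1, Kraft's inequality IS satisfied.
A prefix code with these lengths CAN exist.

Kraft sum = 0.2890625. Satisfied.


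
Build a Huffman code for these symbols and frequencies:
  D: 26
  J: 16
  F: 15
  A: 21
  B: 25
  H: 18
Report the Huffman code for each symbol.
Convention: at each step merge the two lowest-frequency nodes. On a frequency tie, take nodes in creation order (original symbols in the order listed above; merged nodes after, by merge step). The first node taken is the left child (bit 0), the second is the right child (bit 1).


Huffman tree construction:
Step 1: Merge F(15) + J(16) = 31
Step 2: Merge H(18) + A(21) = 39
Step 3: Merge B(25) + D(26) = 51
Step 4: Merge (F+J)(31) + (H+A)(39) = 70
Step 5: Merge (B+D)(51) + ((F+J)+(H+A))(70) = 121
Read each symbol's code off the tree from the root (left child = 0, right child = 1).

Codes:
  D: 01 (length 2)
  J: 101 (length 3)
  F: 100 (length 3)
  A: 111 (length 3)
  B: 00 (length 2)
  H: 110 (length 3)
Average code length: 312/121 = 2.5785 bits/symbol


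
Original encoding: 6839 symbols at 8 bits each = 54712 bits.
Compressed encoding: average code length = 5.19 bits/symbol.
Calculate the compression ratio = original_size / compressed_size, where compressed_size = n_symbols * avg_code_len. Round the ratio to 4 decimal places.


original_size = n_symbols * orig_bits = 6839 * 8 = 54712 bits
compressed_size = n_symbols * avg_code_len = 6839 * 5.19 = 35494.41 bits
ratio = original_size / compressed_size = 54712 / 35494.41 = 1.5414

Compression ratio = 1.5414


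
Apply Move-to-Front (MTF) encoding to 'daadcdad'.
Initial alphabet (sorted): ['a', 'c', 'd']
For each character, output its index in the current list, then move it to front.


MTF encoding:
'd': index 2 in ['a', 'c', 'd'] -> ['d', 'a', 'c']
'a': index 1 in ['d', 'a', 'c'] -> ['a', 'd', 'c']
'a': index 0 in ['a', 'd', 'c'] -> ['a', 'd', 'c']
'd': index 1 in ['a', 'd', 'c'] -> ['d', 'a', 'c']
'c': index 2 in ['d', 'a', 'c'] -> ['c', 'd', 'a']
'd': index 1 in ['c', 'd', 'a'] -> ['d', 'c', 'a']
'a': index 2 in ['d', 'c', 'a'] -> ['a', 'd', 'c']
'd': index 1 in ['a', 'd', 'c'] -> ['d', 'a', 'c']


Output: [2, 1, 0, 1, 2, 1, 2, 1]


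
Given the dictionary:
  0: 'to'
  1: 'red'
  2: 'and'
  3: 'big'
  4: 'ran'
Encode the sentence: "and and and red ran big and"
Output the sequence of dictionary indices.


Look up each word in the dictionary:
  'and' -> 2
  'and' -> 2
  'and' -> 2
  'red' -> 1
  'ran' -> 4
  'big' -> 3
  'and' -> 2

Encoded: [2, 2, 2, 1, 4, 3, 2]


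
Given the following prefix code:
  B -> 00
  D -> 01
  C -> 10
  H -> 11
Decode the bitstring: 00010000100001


Decoding step by step:
Bits 00 -> B
Bits 01 -> D
Bits 00 -> B
Bits 00 -> B
Bits 10 -> C
Bits 00 -> B
Bits 01 -> D


Decoded message: BDBBCBD


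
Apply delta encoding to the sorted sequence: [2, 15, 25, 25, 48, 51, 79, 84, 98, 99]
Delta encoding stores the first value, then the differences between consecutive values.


First value: 2
Deltas:
  15 - 2 = 13
  25 - 15 = 10
  25 - 25 = 0
  48 - 25 = 23
  51 - 48 = 3
  79 - 51 = 28
  84 - 79 = 5
  98 - 84 = 14
  99 - 98 = 1


Delta encoded: [2, 13, 10, 0, 23, 3, 28, 5, 14, 1]


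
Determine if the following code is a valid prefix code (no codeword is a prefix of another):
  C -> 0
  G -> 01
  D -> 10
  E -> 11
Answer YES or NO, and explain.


Checking each pair (does one codeword prefix another?):
  C='0' vs G='01': prefix -- VIOLATION

NO -- this is NOT a valid prefix code. C (0) is a prefix of G (01).


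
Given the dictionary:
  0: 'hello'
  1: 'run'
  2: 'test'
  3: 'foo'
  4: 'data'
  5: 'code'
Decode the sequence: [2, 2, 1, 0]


Look up each index in the dictionary:
  2 -> 'test'
  2 -> 'test'
  1 -> 'run'
  0 -> 'hello'

Decoded: "test test run hello"


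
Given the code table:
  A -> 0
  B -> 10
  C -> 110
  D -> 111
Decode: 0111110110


Decoding:
0 -> A
111 -> D
110 -> C
110 -> C


Result: ADCC


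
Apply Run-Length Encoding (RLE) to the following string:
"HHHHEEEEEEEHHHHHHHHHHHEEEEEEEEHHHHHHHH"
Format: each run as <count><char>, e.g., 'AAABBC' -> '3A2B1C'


Scanning runs left to right:
  i=0: run of 'H' x 4 -> '4H'
  i=4: run of 'E' x 7 -> '7E'
  i=11: run of 'H' x 11 -> '11H'
  i=22: run of 'E' x 8 -> '8E'
  i=30: run of 'H' x 8 -> '8H'

RLE = 4H7E11H8E8H


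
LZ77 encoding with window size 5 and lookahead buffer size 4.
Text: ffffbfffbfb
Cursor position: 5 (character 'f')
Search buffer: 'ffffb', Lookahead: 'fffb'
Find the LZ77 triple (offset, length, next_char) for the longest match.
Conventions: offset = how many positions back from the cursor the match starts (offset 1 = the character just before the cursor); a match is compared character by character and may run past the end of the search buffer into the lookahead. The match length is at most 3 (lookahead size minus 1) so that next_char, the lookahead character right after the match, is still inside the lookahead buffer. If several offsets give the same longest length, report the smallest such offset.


Try each offset into the search buffer:
  offset=1 (pos 4, char 'b'): match length 0
  offset=2 (pos 3, char 'f'): match length 1
  offset=3 (pos 2, char 'f'): match length 2
  offset=4 (pos 1, char 'f'): match length 3
  offset=5 (pos 0, char 'f'): match length 3
Longest match has length 3, found at offsets 4, 5; take the smallest, offset 4.
next_char = character at position 5 + 3 = 8 -> 'b'

Best match: offset=4, length=3 (matching 'fff' starting at position 1)
LZ77 triple: (4, 3, 'b')


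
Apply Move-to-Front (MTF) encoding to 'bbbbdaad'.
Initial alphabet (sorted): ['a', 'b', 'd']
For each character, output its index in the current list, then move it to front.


MTF encoding:
'b': index 1 in ['a', 'b', 'd'] -> ['b', 'a', 'd']
'b': index 0 in ['b', 'a', 'd'] -> ['b', 'a', 'd']
'b': index 0 in ['b', 'a', 'd'] -> ['b', 'a', 'd']
'b': index 0 in ['b', 'a', 'd'] -> ['b', 'a', 'd']
'd': index 2 in ['b', 'a', 'd'] -> ['d', 'b', 'a']
'a': index 2 in ['d', 'b', 'a'] -> ['a', 'd', 'b']
'a': index 0 in ['a', 'd', 'b'] -> ['a', 'd', 'b']
'd': index 1 in ['a', 'd', 'b'] -> ['d', 'a', 'b']


Output: [1, 0, 0, 0, 2, 2, 0, 1]


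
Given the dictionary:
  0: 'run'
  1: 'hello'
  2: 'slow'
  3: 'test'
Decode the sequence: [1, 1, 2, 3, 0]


Look up each index in the dictionary:
  1 -> 'hello'
  1 -> 'hello'
  2 -> 'slow'
  3 -> 'test'
  0 -> 'run'

Decoded: "hello hello slow test run"


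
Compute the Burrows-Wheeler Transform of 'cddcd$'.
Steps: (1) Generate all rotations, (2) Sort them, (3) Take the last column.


Rotations (sorted):
  0: $cddcd -> last char: d
  1: cd$cdd -> last char: d
  2: cddcd$ -> last char: $
  3: d$cddc -> last char: c
  4: dcd$cd -> last char: d
  5: ddcd$c -> last char: c


BWT = dd$cdc


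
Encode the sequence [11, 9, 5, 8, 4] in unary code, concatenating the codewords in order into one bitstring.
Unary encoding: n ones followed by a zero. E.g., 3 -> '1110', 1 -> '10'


Encode each number as n ones followed by a terminating 0:
  11 -> 111111111110 (12 bits)
  9 -> 1111111110 (10 bits)
  5 -> 111110 (6 bits)
  8 -> 111111110 (9 bits)
  4 -> 11110 (5 bits)
Total length = 12 + 10 + 6 + 9 + 5 = 42 bits.

Unary([11, 9, 5, 8, 4]) = 111111111110111111111011111011111111011110 (42 bits)


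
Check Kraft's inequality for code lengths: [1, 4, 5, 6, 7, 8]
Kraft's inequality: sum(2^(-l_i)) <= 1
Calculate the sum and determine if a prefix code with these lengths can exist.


Sum = 2^(-1) + 2^(-4) + 2^(-5) + 2^(-6) + 2^(-7) + 2^(-8)
    = 0.5 + 0.0625 + 0.03125 + 0.015625 + 0.0078125 + 0.00390625
    = 159/256 = 0.62109375
Since 0.62109375 <= 1, Kraft's inequality IS satisfied.
A prefix code with these lengths CAN exist.

Kraft sum = 0.62109375. Satisfied.


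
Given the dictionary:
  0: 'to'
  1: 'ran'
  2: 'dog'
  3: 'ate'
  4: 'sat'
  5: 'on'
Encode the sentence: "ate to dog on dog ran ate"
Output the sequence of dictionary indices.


Look up each word in the dictionary:
  'ate' -> 3
  'to' -> 0
  'dog' -> 2
  'on' -> 5
  'dog' -> 2
  'ran' -> 1
  'ate' -> 3

Encoded: [3, 0, 2, 5, 2, 1, 3]


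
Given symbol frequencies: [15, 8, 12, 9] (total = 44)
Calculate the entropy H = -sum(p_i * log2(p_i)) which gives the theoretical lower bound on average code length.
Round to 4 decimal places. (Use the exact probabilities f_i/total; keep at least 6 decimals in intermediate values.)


Per-symbol terms -p_i * log2(p_i) with p_i = f_i/44:
  p = 15/44 = 0.340909: log2(p) = -1.552541, -p*log2(p) = 0.529275
  p = 8/44 = 0.181818: log2(p) = -2.459432, -p*log2(p) = 0.447169
  p = 12/44 = 0.272727: log2(p) = -1.874469, -p*log2(p) = 0.511219
  p = 9/44 = 0.204545: log2(p) = -2.289507, -p*log2(p) = 0.468308
H = 0.529275 + 0.447169 + 0.511219 + 0.468308 = 1.955971

H = 1.956 bits/symbol


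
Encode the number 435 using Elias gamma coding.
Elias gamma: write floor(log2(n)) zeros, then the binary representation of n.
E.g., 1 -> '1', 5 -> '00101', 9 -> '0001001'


num_bits = floor(log2(435)) + 1 = 9
leading_zeros = num_bits - 1 = 8
binary(435) = 110110011

Elias gamma(435) = '00000000' + '110110011' = 00000000110110011 (17 bits)


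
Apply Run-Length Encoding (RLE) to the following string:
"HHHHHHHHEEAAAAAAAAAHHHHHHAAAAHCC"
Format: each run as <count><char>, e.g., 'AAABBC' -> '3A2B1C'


Scanning runs left to right:
  i=0: run of 'H' x 8 -> '8H'
  i=8: run of 'E' x 2 -> '2E'
  i=10: run of 'A' x 9 -> '9A'
  i=19: run of 'H' x 6 -> '6H'
  i=25: run of 'A' x 4 -> '4A'
  i=29: run of 'H' x 1 -> '1H'
  i=30: run of 'C' x 2 -> '2C'

RLE = 8H2E9A6H4A1H2C


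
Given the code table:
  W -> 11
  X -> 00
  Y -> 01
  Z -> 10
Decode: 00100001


Decoding:
00 -> X
10 -> Z
00 -> X
01 -> Y


Result: XZXY


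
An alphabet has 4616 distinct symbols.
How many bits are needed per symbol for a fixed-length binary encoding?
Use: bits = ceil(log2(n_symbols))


log2(4616) = 12.1724
Bracket: 2^12 = 4096 < 4616 <= 2^13 = 8192
So ceil(log2(4616)) = 13

bits = ceil(log2(4616)) = ceil(12.1724) = 13 bits


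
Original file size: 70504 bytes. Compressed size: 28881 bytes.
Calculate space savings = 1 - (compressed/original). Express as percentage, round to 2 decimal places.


ratio = compressed/original = 28881/70504 = 0.409636
savings = 1 - ratio = 1 - 0.409636 = 0.590364
as a percentage: 0.590364 * 100 = 59.04%

Space savings = 1 - 28881/70504 = 59.04%


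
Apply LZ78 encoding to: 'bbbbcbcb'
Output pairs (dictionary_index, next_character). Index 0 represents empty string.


LZ78 encoding steps:
Dictionary: {0: ''}
Step 1: w='' (idx 0), next='b' -> output (0, 'b'), add 'b' as idx 1
Step 2: w='b' (idx 1), next='b' -> output (1, 'b'), add 'bb' as idx 2
Step 3: w='b' (idx 1), next='c' -> output (1, 'c'), add 'bc' as idx 3
Step 4: w='bc' (idx 3), next='b' -> output (3, 'b'), add 'bcb' as idx 4


Encoded: [(0, 'b'), (1, 'b'), (1, 'c'), (3, 'b')]


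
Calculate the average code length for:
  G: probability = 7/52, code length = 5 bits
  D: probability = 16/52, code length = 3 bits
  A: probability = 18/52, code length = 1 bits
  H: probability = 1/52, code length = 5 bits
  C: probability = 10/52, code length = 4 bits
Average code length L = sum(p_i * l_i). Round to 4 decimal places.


Weighted contributions p_i * l_i:
  G: (7/52) * 5 = 35/52
  D: (16/52) * 3 = 48/52
  A: (18/52) * 1 = 18/52
  H: (1/52) * 5 = 5/52
  C: (10/52) * 4 = 40/52
Sum = (35 + 48 + 18 + 5 + 40)/52 = 146/52

L = 146/52 = 2.8077 bits/symbol


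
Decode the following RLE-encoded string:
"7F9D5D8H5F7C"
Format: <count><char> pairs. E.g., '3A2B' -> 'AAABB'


Expanding each <count><char> pair:
  7F -> 'FFFFFFF'
  9D -> 'DDDDDDDDD'
  5D -> 'DDDDD'
  8H -> 'HHHHHHHH'
  5F -> 'FFFFF'
  7C -> 'CCCCCCC'

Decoded = FFFFFFFDDDDDDDDDDDDDDHHHHHHHHFFFFFCCCCCCC


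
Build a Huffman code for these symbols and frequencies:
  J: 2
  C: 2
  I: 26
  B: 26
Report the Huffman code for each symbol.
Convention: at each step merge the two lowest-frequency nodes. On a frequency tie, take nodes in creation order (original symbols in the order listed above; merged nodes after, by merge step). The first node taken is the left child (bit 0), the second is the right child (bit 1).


Huffman tree construction:
Step 1: Merge J(2) + C(2) = 4
Step 2: Merge (J+C)(4) + I(26) = 30
Step 3: Merge B(26) + ((J+C)+I)(30) = 56
Read each symbol's code off the tree from the root (left child = 0, right child = 1).

Codes:
  J: 100 (length 3)
  C: 101 (length 3)
  I: 11 (length 2)
  B: 0 (length 1)
Average code length: 90/56 = 1.6071 bits/symbol


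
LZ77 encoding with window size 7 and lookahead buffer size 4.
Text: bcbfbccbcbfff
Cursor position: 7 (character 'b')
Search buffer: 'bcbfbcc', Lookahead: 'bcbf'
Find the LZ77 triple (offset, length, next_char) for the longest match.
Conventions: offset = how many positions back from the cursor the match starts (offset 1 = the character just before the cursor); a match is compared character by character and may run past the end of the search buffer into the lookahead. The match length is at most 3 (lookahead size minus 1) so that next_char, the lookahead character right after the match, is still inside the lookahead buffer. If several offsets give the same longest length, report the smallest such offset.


Try each offset into the search buffer:
  offset=1 (pos 6, char 'c'): match length 0
  offset=2 (pos 5, char 'c'): match length 0
  offset=3 (pos 4, char 'b'): match length 2
  offset=4 (pos 3, char 'f'): match length 0
  offset=5 (pos 2, char 'b'): match length 1
  offset=6 (pos 1, char 'c'): match length 0
  offset=7 (pos 0, char 'b'): match length 3
Longest match has length 3 at offset 7.
next_char = character at position 7 + 3 = 10 -> 'f'

Best match: offset=7, length=3 (matching 'bcb' starting at position 0)
LZ77 triple: (7, 3, 'f')


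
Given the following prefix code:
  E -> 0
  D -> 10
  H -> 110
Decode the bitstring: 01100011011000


Decoding step by step:
Bits 0 -> E
Bits 110 -> H
Bits 0 -> E
Bits 0 -> E
Bits 110 -> H
Bits 110 -> H
Bits 0 -> E
Bits 0 -> E


Decoded message: EHEEHHEE


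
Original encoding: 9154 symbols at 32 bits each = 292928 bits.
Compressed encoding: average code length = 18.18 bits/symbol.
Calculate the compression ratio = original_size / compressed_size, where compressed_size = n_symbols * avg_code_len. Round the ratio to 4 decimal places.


original_size = n_symbols * orig_bits = 9154 * 32 = 292928 bits
compressed_size = n_symbols * avg_code_len = 9154 * 18.18 = 166419.72 bits
ratio = original_size / compressed_size = 292928 / 166419.72 = 1.7602

Compression ratio = 1.7602


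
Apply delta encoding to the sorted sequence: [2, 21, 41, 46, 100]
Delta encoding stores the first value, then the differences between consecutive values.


First value: 2
Deltas:
  21 - 2 = 19
  41 - 21 = 20
  46 - 41 = 5
  100 - 46 = 54


Delta encoded: [2, 19, 20, 5, 54]


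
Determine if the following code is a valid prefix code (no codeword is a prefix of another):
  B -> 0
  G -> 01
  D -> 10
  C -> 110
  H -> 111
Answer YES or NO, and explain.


Checking each pair (does one codeword prefix another?):
  B='0' vs G='01': prefix -- VIOLATION

NO -- this is NOT a valid prefix code. B (0) is a prefix of G (01).


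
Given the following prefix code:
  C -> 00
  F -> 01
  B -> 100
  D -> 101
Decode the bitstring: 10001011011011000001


Decoding step by step:
Bits 100 -> B
Bits 01 -> F
Bits 01 -> F
Bits 101 -> D
Bits 101 -> D
Bits 100 -> B
Bits 00 -> C
Bits 01 -> F


Decoded message: BFFDDBCF


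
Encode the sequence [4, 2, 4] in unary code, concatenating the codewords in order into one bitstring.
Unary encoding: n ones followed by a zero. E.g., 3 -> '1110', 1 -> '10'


Encode each number as n ones followed by a terminating 0:
  4 -> 11110 (5 bits)
  2 -> 110 (3 bits)
  4 -> 11110 (5 bits)
Total length = 5 + 3 + 5 = 13 bits.

Unary([4, 2, 4]) = 1111011011110 (13 bits)


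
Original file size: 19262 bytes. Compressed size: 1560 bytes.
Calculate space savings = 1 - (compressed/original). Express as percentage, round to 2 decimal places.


ratio = compressed/original = 1560/19262 = 0.080988
savings = 1 - ratio = 1 - 0.080988 = 0.919012
as a percentage: 0.919012 * 100 = 91.9%

Space savings = 1 - 1560/19262 = 91.9%


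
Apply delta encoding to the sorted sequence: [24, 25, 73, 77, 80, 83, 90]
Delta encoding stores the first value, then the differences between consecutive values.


First value: 24
Deltas:
  25 - 24 = 1
  73 - 25 = 48
  77 - 73 = 4
  80 - 77 = 3
  83 - 80 = 3
  90 - 83 = 7


Delta encoded: [24, 1, 48, 4, 3, 3, 7]


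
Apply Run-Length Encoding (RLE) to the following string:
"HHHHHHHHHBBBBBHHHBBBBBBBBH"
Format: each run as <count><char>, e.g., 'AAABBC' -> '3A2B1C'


Scanning runs left to right:
  i=0: run of 'H' x 9 -> '9H'
  i=9: run of 'B' x 5 -> '5B'
  i=14: run of 'H' x 3 -> '3H'
  i=17: run of 'B' x 8 -> '8B'
  i=25: run of 'H' x 1 -> '1H'

RLE = 9H5B3H8B1H


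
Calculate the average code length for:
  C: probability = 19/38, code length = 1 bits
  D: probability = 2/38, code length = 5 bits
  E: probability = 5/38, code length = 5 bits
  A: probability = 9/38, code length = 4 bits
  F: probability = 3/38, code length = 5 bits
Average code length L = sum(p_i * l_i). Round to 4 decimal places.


Weighted contributions p_i * l_i:
  C: (19/38) * 1 = 19/38
  D: (2/38) * 5 = 10/38
  E: (5/38) * 5 = 25/38
  A: (9/38) * 4 = 36/38
  F: (3/38) * 5 = 15/38
Sum = (19 + 10 + 25 + 36 + 15)/38 = 105/38

L = 105/38 = 2.7632 bits/symbol


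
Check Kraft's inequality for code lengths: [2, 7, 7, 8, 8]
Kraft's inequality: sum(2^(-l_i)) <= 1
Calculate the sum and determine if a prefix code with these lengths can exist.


Sum = 2^(-2) + 2^(-7) + 2^(-7) + 2^(-8) + 2^(-8)
    = 0.25 + 0.0078125 + 0.0078125 + 0.00390625 + 0.00390625
    = 70/256 = 0.2734375
Since 0.2734375 <= 1, Kraft's inequality IS satisfied.
A prefix code with these lengths CAN exist.

Kraft sum = 0.2734375. Satisfied.


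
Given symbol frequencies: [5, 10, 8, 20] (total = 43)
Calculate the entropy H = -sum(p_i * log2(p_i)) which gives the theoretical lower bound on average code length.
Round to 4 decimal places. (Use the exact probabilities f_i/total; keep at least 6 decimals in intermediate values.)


Per-symbol terms -p_i * log2(p_i) with p_i = f_i/43:
  p = 5/43 = 0.116279: log2(p) = -3.104337, -p*log2(p) = 0.360969
  p = 10/43 = 0.232558: log2(p) = -2.104337, -p*log2(p) = 0.489381
  p = 8/43 = 0.186047: log2(p) = -2.426265, -p*log2(p) = 0.451398
  p = 20/43 = 0.465116: log2(p) = -1.104337, -p*log2(p) = 0.513645
H = 0.360969 + 0.489381 + 0.451398 + 0.513645 = 1.815393

H = 1.8154 bits/symbol


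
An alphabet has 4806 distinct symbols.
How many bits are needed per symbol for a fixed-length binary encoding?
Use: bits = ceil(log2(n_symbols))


log2(4806) = 12.2306
Bracket: 2^12 = 4096 < 4806 <= 2^13 = 8192
So ceil(log2(4806)) = 13

bits = ceil(log2(4806)) = ceil(12.2306) = 13 bits


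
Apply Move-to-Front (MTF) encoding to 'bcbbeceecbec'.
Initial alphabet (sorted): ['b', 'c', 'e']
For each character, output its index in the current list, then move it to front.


MTF encoding:
'b': index 0 in ['b', 'c', 'e'] -> ['b', 'c', 'e']
'c': index 1 in ['b', 'c', 'e'] -> ['c', 'b', 'e']
'b': index 1 in ['c', 'b', 'e'] -> ['b', 'c', 'e']
'b': index 0 in ['b', 'c', 'e'] -> ['b', 'c', 'e']
'e': index 2 in ['b', 'c', 'e'] -> ['e', 'b', 'c']
'c': index 2 in ['e', 'b', 'c'] -> ['c', 'e', 'b']
'e': index 1 in ['c', 'e', 'b'] -> ['e', 'c', 'b']
'e': index 0 in ['e', 'c', 'b'] -> ['e', 'c', 'b']
'c': index 1 in ['e', 'c', 'b'] -> ['c', 'e', 'b']
'b': index 2 in ['c', 'e', 'b'] -> ['b', 'c', 'e']
'e': index 2 in ['b', 'c', 'e'] -> ['e', 'b', 'c']
'c': index 2 in ['e', 'b', 'c'] -> ['c', 'e', 'b']


Output: [0, 1, 1, 0, 2, 2, 1, 0, 1, 2, 2, 2]


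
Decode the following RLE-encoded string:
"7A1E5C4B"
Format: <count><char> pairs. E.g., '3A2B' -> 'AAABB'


Expanding each <count><char> pair:
  7A -> 'AAAAAAA'
  1E -> 'E'
  5C -> 'CCCCC'
  4B -> 'BBBB'

Decoded = AAAAAAAECCCCCBBBB


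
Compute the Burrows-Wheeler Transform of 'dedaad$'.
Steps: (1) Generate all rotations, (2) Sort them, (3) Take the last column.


Rotations (sorted):
  0: $dedaad -> last char: d
  1: aad$ded -> last char: d
  2: ad$deda -> last char: a
  3: d$dedaa -> last char: a
  4: daad$de -> last char: e
  5: dedaad$ -> last char: $
  6: edaad$d -> last char: d


BWT = ddaae$d


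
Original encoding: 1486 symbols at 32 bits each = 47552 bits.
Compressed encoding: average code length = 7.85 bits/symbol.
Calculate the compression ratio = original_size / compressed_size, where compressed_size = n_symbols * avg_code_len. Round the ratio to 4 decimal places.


original_size = n_symbols * orig_bits = 1486 * 32 = 47552 bits
compressed_size = n_symbols * avg_code_len = 1486 * 7.85 = 11665.1 bits
ratio = original_size / compressed_size = 47552 / 11665.1 = 4.0764

Compression ratio = 4.0764


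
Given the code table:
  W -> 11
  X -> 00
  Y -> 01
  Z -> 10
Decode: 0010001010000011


Decoding:
00 -> X
10 -> Z
00 -> X
10 -> Z
10 -> Z
00 -> X
00 -> X
11 -> W


Result: XZXZZXXW


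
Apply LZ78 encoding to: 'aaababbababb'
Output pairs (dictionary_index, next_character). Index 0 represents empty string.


LZ78 encoding steps:
Dictionary: {0: ''}
Step 1: w='' (idx 0), next='a' -> output (0, 'a'), add 'a' as idx 1
Step 2: w='a' (idx 1), next='a' -> output (1, 'a'), add 'aa' as idx 2
Step 3: w='' (idx 0), next='b' -> output (0, 'b'), add 'b' as idx 3
Step 4: w='a' (idx 1), next='b' -> output (1, 'b'), add 'ab' as idx 4
Step 5: w='b' (idx 3), next='a' -> output (3, 'a'), add 'ba' as idx 5
Step 6: w='ba' (idx 5), next='b' -> output (5, 'b'), add 'bab' as idx 6
Step 7: w='b' (idx 3), end of input -> output (3, '')


Encoded: [(0, 'a'), (1, 'a'), (0, 'b'), (1, 'b'), (3, 'a'), (5, 'b'), (3, '')]


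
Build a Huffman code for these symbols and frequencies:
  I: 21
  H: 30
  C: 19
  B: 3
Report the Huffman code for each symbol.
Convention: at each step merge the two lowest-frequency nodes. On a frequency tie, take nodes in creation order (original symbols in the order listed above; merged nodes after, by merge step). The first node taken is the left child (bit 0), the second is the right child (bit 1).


Huffman tree construction:
Step 1: Merge B(3) + C(19) = 22
Step 2: Merge I(21) + (B+C)(22) = 43
Step 3: Merge H(30) + (I+(B+C))(43) = 73
Read each symbol's code off the tree from the root (left child = 0, right child = 1).

Codes:
  I: 10 (length 2)
  H: 0 (length 1)
  C: 111 (length 3)
  B: 110 (length 3)
Average code length: 138/73 = 1.8904 bits/symbol


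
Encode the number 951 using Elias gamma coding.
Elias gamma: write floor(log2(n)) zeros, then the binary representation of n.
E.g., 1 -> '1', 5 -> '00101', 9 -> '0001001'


num_bits = floor(log2(951)) + 1 = 10
leading_zeros = num_bits - 1 = 9
binary(951) = 1110110111

Elias gamma(951) = '000000000' + '1110110111' = 0000000001110110111 (19 bits)


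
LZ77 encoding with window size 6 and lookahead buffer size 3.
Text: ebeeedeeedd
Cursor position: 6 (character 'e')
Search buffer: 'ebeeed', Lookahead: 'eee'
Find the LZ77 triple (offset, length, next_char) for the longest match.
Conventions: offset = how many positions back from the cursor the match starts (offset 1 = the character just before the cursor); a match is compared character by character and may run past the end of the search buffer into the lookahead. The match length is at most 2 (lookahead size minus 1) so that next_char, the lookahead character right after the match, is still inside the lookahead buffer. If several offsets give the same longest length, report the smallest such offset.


Try each offset into the search buffer:
  offset=1 (pos 5, char 'd'): match length 0
  offset=2 (pos 4, char 'e'): match length 1
  offset=3 (pos 3, char 'e'): match length 2
  offset=4 (pos 2, char 'e'): match length 2
  offset=5 (pos 1, char 'b'): match length 0
  offset=6 (pos 0, char 'e'): match length 1
Longest match has length 2, found at offsets 3, 4; take the smallest, offset 3.
next_char = character at position 6 + 2 = 8 -> 'e'

Best match: offset=3, length=2 (matching 'ee' starting at position 3)
LZ77 triple: (3, 2, 'e')


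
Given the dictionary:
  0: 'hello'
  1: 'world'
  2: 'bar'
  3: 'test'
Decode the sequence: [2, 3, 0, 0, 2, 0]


Look up each index in the dictionary:
  2 -> 'bar'
  3 -> 'test'
  0 -> 'hello'
  0 -> 'hello'
  2 -> 'bar'
  0 -> 'hello'

Decoded: "bar test hello hello bar hello"


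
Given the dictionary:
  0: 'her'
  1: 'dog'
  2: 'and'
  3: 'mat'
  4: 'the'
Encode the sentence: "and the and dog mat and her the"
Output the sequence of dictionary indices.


Look up each word in the dictionary:
  'and' -> 2
  'the' -> 4
  'and' -> 2
  'dog' -> 1
  'mat' -> 3
  'and' -> 2
  'her' -> 0
  'the' -> 4

Encoded: [2, 4, 2, 1, 3, 2, 0, 4]


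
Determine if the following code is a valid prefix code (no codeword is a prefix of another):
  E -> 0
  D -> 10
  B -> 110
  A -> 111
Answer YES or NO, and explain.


Checking each pair (does one codeword prefix another?):
  E='0' vs D='10': no prefix
  E='0' vs B='110': no prefix
  E='0' vs A='111': no prefix
  D='10' vs E='0': no prefix
  D='10' vs B='110': no prefix
  D='10' vs A='111': no prefix
  B='110' vs E='0': no prefix
  B='110' vs D='10': no prefix
  B='110' vs A='111': no prefix
  A='111' vs E='0': no prefix
  A='111' vs D='10': no prefix
  A='111' vs B='110': no prefix
No violation found over all pairs.

YES -- this is a valid prefix code. No codeword is a prefix of any other codeword.


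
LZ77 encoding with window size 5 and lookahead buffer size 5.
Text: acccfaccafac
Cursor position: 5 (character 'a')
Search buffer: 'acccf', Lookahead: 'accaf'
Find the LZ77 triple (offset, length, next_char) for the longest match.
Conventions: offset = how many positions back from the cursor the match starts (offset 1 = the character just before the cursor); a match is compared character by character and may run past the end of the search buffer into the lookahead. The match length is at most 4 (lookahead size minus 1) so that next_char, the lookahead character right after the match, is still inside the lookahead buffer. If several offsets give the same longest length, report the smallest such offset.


Try each offset into the search buffer:
  offset=1 (pos 4, char 'f'): match length 0
  offset=2 (pos 3, char 'c'): match length 0
  offset=3 (pos 2, char 'c'): match length 0
  offset=4 (pos 1, char 'c'): match length 0
  offset=5 (pos 0, char 'a'): match length 3
Longest match has length 3 at offset 5.
next_char = character at position 5 + 3 = 8 -> 'a'

Best match: offset=5, length=3 (matching 'acc' starting at position 0)
LZ77 triple: (5, 3, 'a')


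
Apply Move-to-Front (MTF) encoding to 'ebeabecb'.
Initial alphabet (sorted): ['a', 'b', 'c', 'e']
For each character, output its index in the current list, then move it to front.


MTF encoding:
'e': index 3 in ['a', 'b', 'c', 'e'] -> ['e', 'a', 'b', 'c']
'b': index 2 in ['e', 'a', 'b', 'c'] -> ['b', 'e', 'a', 'c']
'e': index 1 in ['b', 'e', 'a', 'c'] -> ['e', 'b', 'a', 'c']
'a': index 2 in ['e', 'b', 'a', 'c'] -> ['a', 'e', 'b', 'c']
'b': index 2 in ['a', 'e', 'b', 'c'] -> ['b', 'a', 'e', 'c']
'e': index 2 in ['b', 'a', 'e', 'c'] -> ['e', 'b', 'a', 'c']
'c': index 3 in ['e', 'b', 'a', 'c'] -> ['c', 'e', 'b', 'a']
'b': index 2 in ['c', 'e', 'b', 'a'] -> ['b', 'c', 'e', 'a']


Output: [3, 2, 1, 2, 2, 2, 3, 2]


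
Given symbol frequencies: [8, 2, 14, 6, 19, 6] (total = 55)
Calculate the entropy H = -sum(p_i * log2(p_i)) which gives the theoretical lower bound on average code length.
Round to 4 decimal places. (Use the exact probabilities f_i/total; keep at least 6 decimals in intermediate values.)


Per-symbol terms -p_i * log2(p_i) with p_i = f_i/55:
  p = 8/55 = 0.145455: log2(p) = -2.781360, -p*log2(p) = 0.404561
  p = 2/55 = 0.036364: log2(p) = -4.781360, -p*log2(p) = 0.173868
  p = 14/55 = 0.254545: log2(p) = -1.974005, -p*log2(p) = 0.502474
  p = 6/55 = 0.109091: log2(p) = -3.196397, -p*log2(p) = 0.348698
  p = 19/55 = 0.345455: log2(p) = -1.533432, -p*log2(p) = 0.529731
  p = 6/55 = 0.109091: log2(p) = -3.196397, -p*log2(p) = 0.348698
H = 0.404561 + 0.173868 + 0.502474 + 0.348698 + 0.529731 + 0.348698 = 2.308030

H = 2.308 bits/symbol


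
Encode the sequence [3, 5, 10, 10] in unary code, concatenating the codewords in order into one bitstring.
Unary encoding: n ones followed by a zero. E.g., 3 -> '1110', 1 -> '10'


Encode each number as n ones followed by a terminating 0:
  3 -> 1110 (4 bits)
  5 -> 111110 (6 bits)
  10 -> 11111111110 (11 bits)
  10 -> 11111111110 (11 bits)
Total length = 4 + 6 + 11 + 11 = 32 bits.

Unary([3, 5, 10, 10]) = 11101111101111111111011111111110 (32 bits)


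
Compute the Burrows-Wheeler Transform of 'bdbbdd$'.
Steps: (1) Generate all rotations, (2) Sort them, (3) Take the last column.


Rotations (sorted):
  0: $bdbbdd -> last char: d
  1: bbdd$bd -> last char: d
  2: bdbbdd$ -> last char: $
  3: bdd$bdb -> last char: b
  4: d$bdbbd -> last char: d
  5: dbbdd$b -> last char: b
  6: dd$bdbb -> last char: b


BWT = dd$bdbb


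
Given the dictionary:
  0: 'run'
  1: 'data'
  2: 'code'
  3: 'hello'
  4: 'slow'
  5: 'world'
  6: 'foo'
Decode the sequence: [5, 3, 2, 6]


Look up each index in the dictionary:
  5 -> 'world'
  3 -> 'hello'
  2 -> 'code'
  6 -> 'foo'

Decoded: "world hello code foo"


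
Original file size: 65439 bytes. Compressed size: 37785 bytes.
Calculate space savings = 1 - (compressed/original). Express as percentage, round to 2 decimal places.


ratio = compressed/original = 37785/65439 = 0.577408
savings = 1 - ratio = 1 - 0.577408 = 0.422592
as a percentage: 0.422592 * 100 = 42.26%

Space savings = 1 - 37785/65439 = 42.26%


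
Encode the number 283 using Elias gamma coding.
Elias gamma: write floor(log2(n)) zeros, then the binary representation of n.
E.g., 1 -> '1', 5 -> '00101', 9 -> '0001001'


num_bits = floor(log2(283)) + 1 = 9
leading_zeros = num_bits - 1 = 8
binary(283) = 100011011

Elias gamma(283) = '00000000' + '100011011' = 00000000100011011 (17 bits)


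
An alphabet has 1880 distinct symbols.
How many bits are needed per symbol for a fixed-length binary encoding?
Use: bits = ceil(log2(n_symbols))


log2(1880) = 10.8765
Bracket: 2^10 = 1024 < 1880 <= 2^11 = 2048
So ceil(log2(1880)) = 11

bits = ceil(log2(1880)) = ceil(10.8765) = 11 bits


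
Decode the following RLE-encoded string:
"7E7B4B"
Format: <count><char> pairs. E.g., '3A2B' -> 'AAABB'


Expanding each <count><char> pair:
  7E -> 'EEEEEEE'
  7B -> 'BBBBBBB'
  4B -> 'BBBB'

Decoded = EEEEEEEBBBBBBBBBBB


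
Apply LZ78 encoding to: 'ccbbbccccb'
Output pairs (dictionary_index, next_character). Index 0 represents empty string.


LZ78 encoding steps:
Dictionary: {0: ''}
Step 1: w='' (idx 0), next='c' -> output (0, 'c'), add 'c' as idx 1
Step 2: w='c' (idx 1), next='b' -> output (1, 'b'), add 'cb' as idx 2
Step 3: w='' (idx 0), next='b' -> output (0, 'b'), add 'b' as idx 3
Step 4: w='b' (idx 3), next='c' -> output (3, 'c'), add 'bc' as idx 4
Step 5: w='c' (idx 1), next='c' -> output (1, 'c'), add 'cc' as idx 5
Step 6: w='cb' (idx 2), end of input -> output (2, '')


Encoded: [(0, 'c'), (1, 'b'), (0, 'b'), (3, 'c'), (1, 'c'), (2, '')]


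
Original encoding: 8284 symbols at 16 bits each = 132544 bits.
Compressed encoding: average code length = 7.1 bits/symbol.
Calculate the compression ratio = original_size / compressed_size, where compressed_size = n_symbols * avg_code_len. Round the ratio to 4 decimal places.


original_size = n_symbols * orig_bits = 8284 * 16 = 132544 bits
compressed_size = n_symbols * avg_code_len = 8284 * 7.1 = 58816.4 bits
ratio = original_size / compressed_size = 132544 / 58816.4 = 2.2535

Compression ratio = 2.2535


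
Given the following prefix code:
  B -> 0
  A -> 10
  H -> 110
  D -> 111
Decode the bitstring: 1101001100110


Decoding step by step:
Bits 110 -> H
Bits 10 -> A
Bits 0 -> B
Bits 110 -> H
Bits 0 -> B
Bits 110 -> H


Decoded message: HABHBH


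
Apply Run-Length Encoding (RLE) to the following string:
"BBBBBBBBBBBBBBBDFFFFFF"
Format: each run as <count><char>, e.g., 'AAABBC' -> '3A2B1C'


Scanning runs left to right:
  i=0: run of 'B' x 15 -> '15B'
  i=15: run of 'D' x 1 -> '1D'
  i=16: run of 'F' x 6 -> '6F'

RLE = 15B1D6F


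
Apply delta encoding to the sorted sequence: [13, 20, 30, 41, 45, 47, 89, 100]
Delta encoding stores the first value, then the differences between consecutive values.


First value: 13
Deltas:
  20 - 13 = 7
  30 - 20 = 10
  41 - 30 = 11
  45 - 41 = 4
  47 - 45 = 2
  89 - 47 = 42
  100 - 89 = 11


Delta encoded: [13, 7, 10, 11, 4, 2, 42, 11]


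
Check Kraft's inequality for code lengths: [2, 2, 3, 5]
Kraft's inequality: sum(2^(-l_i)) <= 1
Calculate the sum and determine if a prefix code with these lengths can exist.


Sum = 2^(-2) + 2^(-2) + 2^(-3) + 2^(-5)
    = 0.25 + 0.25 + 0.125 + 0.03125
    = 21/32 = 0.65625
Since 0.65625 <= 1, Kraft's inequality IS satisfied.
A prefix code with these lengths CAN exist.

Kraft sum = 0.65625. Satisfied.


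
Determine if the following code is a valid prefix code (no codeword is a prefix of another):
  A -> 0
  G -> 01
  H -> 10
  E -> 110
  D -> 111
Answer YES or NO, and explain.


Checking each pair (does one codeword prefix another?):
  A='0' vs G='01': prefix -- VIOLATION

NO -- this is NOT a valid prefix code. A (0) is a prefix of G (01).


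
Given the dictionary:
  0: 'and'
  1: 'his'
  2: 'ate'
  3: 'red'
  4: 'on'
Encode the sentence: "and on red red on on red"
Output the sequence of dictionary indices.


Look up each word in the dictionary:
  'and' -> 0
  'on' -> 4
  'red' -> 3
  'red' -> 3
  'on' -> 4
  'on' -> 4
  'red' -> 3

Encoded: [0, 4, 3, 3, 4, 4, 3]


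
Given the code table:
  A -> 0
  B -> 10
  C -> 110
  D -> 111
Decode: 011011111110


Decoding:
0 -> A
110 -> C
111 -> D
111 -> D
10 -> B


Result: ACDDB


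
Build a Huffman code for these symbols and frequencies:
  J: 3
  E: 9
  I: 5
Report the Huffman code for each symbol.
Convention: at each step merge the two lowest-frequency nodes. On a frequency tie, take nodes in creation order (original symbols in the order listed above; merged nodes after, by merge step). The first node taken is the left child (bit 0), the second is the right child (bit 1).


Huffman tree construction:
Step 1: Merge J(3) + I(5) = 8
Step 2: Merge (J+I)(8) + E(9) = 17
Read each symbol's code off the tree from the root (left child = 0, right child = 1).

Codes:
  J: 00 (length 2)
  E: 1 (length 1)
  I: 01 (length 2)
Average code length: 25/17 = 1.4706 bits/symbol


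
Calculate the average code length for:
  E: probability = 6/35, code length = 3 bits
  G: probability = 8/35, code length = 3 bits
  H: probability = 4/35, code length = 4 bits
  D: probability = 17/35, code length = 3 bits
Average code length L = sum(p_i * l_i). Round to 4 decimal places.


Weighted contributions p_i * l_i:
  E: (6/35) * 3 = 18/35
  G: (8/35) * 3 = 24/35
  H: (4/35) * 4 = 16/35
  D: (17/35) * 3 = 51/35
Sum = (18 + 24 + 16 + 51)/35 = 109/35

L = 109/35 = 3.1143 bits/symbol


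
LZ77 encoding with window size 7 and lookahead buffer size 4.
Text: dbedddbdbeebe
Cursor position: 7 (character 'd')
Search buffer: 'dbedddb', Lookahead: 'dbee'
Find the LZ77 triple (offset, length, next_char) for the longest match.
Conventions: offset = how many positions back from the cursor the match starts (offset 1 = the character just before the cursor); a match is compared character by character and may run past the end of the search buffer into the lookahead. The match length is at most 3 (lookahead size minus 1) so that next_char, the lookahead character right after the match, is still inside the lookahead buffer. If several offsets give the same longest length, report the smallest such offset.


Try each offset into the search buffer:
  offset=1 (pos 6, char 'b'): match length 0
  offset=2 (pos 5, char 'd'): match length 2
  offset=3 (pos 4, char 'd'): match length 1
  offset=4 (pos 3, char 'd'): match length 1
  offset=5 (pos 2, char 'e'): match length 0
  offset=6 (pos 1, char 'b'): match length 0
  offset=7 (pos 0, char 'd'): match length 3
Longest match has length 3 at offset 7.
next_char = character at position 7 + 3 = 10 -> 'e'

Best match: offset=7, length=3 (matching 'dbe' starting at position 0)
LZ77 triple: (7, 3, 'e')


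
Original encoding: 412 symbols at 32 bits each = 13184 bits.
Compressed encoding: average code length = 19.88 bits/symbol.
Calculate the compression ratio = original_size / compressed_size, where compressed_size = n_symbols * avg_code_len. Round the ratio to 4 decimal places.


original_size = n_symbols * orig_bits = 412 * 32 = 13184 bits
compressed_size = n_symbols * avg_code_len = 412 * 19.88 = 8190.56 bits
ratio = original_size / compressed_size = 13184 / 8190.56 = 1.6097

Compression ratio = 1.6097


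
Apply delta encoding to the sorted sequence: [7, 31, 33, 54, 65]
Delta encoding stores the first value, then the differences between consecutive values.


First value: 7
Deltas:
  31 - 7 = 24
  33 - 31 = 2
  54 - 33 = 21
  65 - 54 = 11


Delta encoded: [7, 24, 2, 21, 11]


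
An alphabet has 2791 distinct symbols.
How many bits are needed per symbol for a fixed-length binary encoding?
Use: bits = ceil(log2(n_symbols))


log2(2791) = 11.4466
Bracket: 2^11 = 2048 < 2791 <= 2^12 = 4096
So ceil(log2(2791)) = 12

bits = ceil(log2(2791)) = ceil(11.4466) = 12 bits
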